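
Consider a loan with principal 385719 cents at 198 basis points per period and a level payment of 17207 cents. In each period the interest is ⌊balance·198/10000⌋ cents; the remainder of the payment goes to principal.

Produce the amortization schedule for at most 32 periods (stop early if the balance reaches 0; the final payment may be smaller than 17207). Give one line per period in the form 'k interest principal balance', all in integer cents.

1 7637 9570 376149
2 7447 9760 366389
3 7254 9953 356436
4 7057 10150 346286
5 6856 10351 335935
6 6651 10556 325379
7 6442 10765 314614
8 6229 10978 303636
9 6011 11196 292440
10 5790 11417 281023
11 5564 11643 269380
12 5333 11874 257506
13 5098 12109 245397
14 4858 12349 233048
15 4614 12593 220455
16 4365 12842 207613
17 4110 13097 194516
18 3851 13356 181160
19 3586 13621 167539
20 3317 13890 153649
21 3042 14165 139484
22 2761 14446 125038
23 2475 14732 110306
24 2184 15023 95283
25 1886 15321 79962
26 1583 15624 64338
27 1273 15934 48404
28 958 16249 32155
29 636 16571 15584
30 308 15584 0

1. interest=⌊385719·198/10000⌋=7637; principal=17207-7637=9570; balance=385719-9570=376149
2. interest=⌊376149·198/10000⌋=7447; principal=17207-7447=9760; balance=376149-9760=366389
3. interest=⌊366389·198/10000⌋=7254; principal=17207-7254=9953; balance=366389-9953=356436
4. interest=⌊356436·198/10000⌋=7057; principal=17207-7057=10150; balance=356436-10150=346286
5. interest=⌊346286·198/10000⌋=6856; principal=17207-6856=10351; balance=346286-10351=335935
6. interest=⌊335935·198/10000⌋=6651; principal=17207-6651=10556; balance=335935-10556=325379
7. interest=⌊325379·198/10000⌋=6442; principal=17207-6442=10765; balance=325379-10765=314614
8. interest=⌊314614·198/10000⌋=6229; principal=17207-6229=10978; balance=314614-10978=303636
9. interest=⌊303636·198/10000⌋=6011; principal=17207-6011=11196; balance=303636-11196=292440
10. interest=⌊292440·198/10000⌋=5790; principal=17207-5790=11417; balance=292440-11417=281023
11. interest=⌊281023·198/10000⌋=5564; principal=17207-5564=11643; balance=281023-11643=269380
12. interest=⌊269380·198/10000⌋=5333; principal=17207-5333=11874; balance=269380-11874=257506
13. interest=⌊257506·198/10000⌋=5098; principal=17207-5098=12109; balance=257506-12109=245397
14. interest=⌊245397·198/10000⌋=4858; principal=17207-4858=12349; balance=245397-12349=233048
15. interest=⌊233048·198/10000⌋=4614; principal=17207-4614=12593; balance=233048-12593=220455
16. interest=⌊220455·198/10000⌋=4365; principal=17207-4365=12842; balance=220455-12842=207613
17. interest=⌊207613·198/10000⌋=4110; principal=17207-4110=13097; balance=207613-13097=194516
18. interest=⌊194516·198/10000⌋=3851; principal=17207-3851=13356; balance=194516-13356=181160
19. interest=⌊181160·198/10000⌋=3586; principal=17207-3586=13621; balance=181160-13621=167539
20. interest=⌊167539·198/10000⌋=3317; principal=17207-3317=13890; balance=167539-13890=153649
21. interest=⌊153649·198/10000⌋=3042; principal=17207-3042=14165; balance=153649-14165=139484
22. interest=⌊139484·198/10000⌋=2761; principal=17207-2761=14446; balance=139484-14446=125038
23. interest=⌊125038·198/10000⌋=2475; principal=17207-2475=14732; balance=125038-14732=110306
24. interest=⌊110306·198/10000⌋=2184; principal=17207-2184=15023; balance=110306-15023=95283
25. interest=⌊95283·198/10000⌋=1886; principal=17207-1886=15321; balance=95283-15321=79962
26. interest=⌊79962·198/10000⌋=1583; principal=17207-1583=15624; balance=79962-15624=64338
27. interest=⌊64338·198/10000⌋=1273; principal=17207-1273=15934; balance=64338-15934=48404
28. interest=⌊48404·198/10000⌋=958; principal=17207-958=16249; balance=48404-16249=32155
29. interest=⌊32155·198/10000⌋=636; principal=17207-636=16571; balance=32155-16571=15584
30. interest=⌊15584·198/10000⌋=308; principal=min(17207-308,15584)=15584; balance=15584-15584=0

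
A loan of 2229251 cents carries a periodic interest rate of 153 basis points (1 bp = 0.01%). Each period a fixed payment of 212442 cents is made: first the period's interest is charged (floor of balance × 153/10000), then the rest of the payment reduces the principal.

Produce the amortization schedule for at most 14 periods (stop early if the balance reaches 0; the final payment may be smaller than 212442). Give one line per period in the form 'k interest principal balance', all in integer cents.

1. interest=⌊2229251·153/10000⌋=34107; principal=212442-34107=178335; balance=2229251-178335=2050916
2. interest=⌊2050916·153/10000⌋=31379; principal=212442-31379=181063; balance=2050916-181063=1869853
3. interest=⌊1869853·153/10000⌋=28608; principal=212442-28608=183834; balance=1869853-183834=1686019
4. interest=⌊1686019·153/10000⌋=25796; principal=212442-25796=186646; balance=1686019-186646=1499373
5. interest=⌊1499373·153/10000⌋=22940; principal=212442-22940=189502; balance=1499373-189502=1309871
6. interest=⌊1309871·153/10000⌋=20041; principal=212442-20041=192401; balance=1309871-192401=1117470
7. interest=⌊1117470·153/10000⌋=17097; principal=212442-17097=195345; balance=1117470-195345=922125
8. interest=⌊922125·153/10000⌋=14108; principal=212442-14108=198334; balance=922125-198334=723791
9. interest=⌊723791·153/10000⌋=11074; principal=212442-11074=201368; balance=723791-201368=522423
10. interest=⌊522423·153/10000⌋=7993; principal=212442-7993=204449; balance=522423-204449=317974
11. interest=⌊317974·153/10000⌋=4865; principal=212442-4865=207577; balance=317974-207577=110397
12. interest=⌊110397·153/10000⌋=1689; principal=min(212442-1689,110397)=110397; balance=110397-110397=0

1 34107 178335 2050916
2 31379 181063 1869853
3 28608 183834 1686019
4 25796 186646 1499373
5 22940 189502 1309871
6 20041 192401 1117470
7 17097 195345 922125
8 14108 198334 723791
9 11074 201368 522423
10 7993 204449 317974
11 4865 207577 110397
12 1689 110397 0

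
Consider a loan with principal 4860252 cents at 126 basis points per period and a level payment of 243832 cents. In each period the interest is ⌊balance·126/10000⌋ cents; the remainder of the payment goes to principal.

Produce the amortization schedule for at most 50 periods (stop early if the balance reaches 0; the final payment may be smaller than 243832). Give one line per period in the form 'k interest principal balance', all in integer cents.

1. interest=⌊4860252·126/10000⌋=61239; principal=243832-61239=182593; balance=4860252-182593=4677659
2. interest=⌊4677659·126/10000⌋=58938; principal=243832-58938=184894; balance=4677659-184894=4492765
3. interest=⌊4492765·126/10000⌋=56608; principal=243832-56608=187224; balance=4492765-187224=4305541
4. interest=⌊4305541·126/10000⌋=54249; principal=243832-54249=189583; balance=4305541-189583=4115958
5. interest=⌊4115958·126/10000⌋=51861; principal=243832-51861=191971; balance=4115958-191971=3923987
6. interest=⌊3923987·126/10000⌋=49442; principal=243832-49442=194390; balance=3923987-194390=3729597
7. interest=⌊3729597·126/10000⌋=46992; principal=243832-46992=196840; balance=3729597-196840=3532757
8. interest=⌊3532757·126/10000⌋=44512; principal=243832-44512=199320; balance=3532757-199320=3333437
9. interest=⌊3333437·126/10000⌋=42001; principal=243832-42001=201831; balance=3333437-201831=3131606
10. interest=⌊3131606·126/10000⌋=39458; principal=243832-39458=204374; balance=3131606-204374=2927232
11. interest=⌊2927232·126/10000⌋=36883; principal=243832-36883=206949; balance=2927232-206949=2720283
12. interest=⌊2720283·126/10000⌋=34275; principal=243832-34275=209557; balance=2720283-209557=2510726
13. interest=⌊2510726·126/10000⌋=31635; principal=243832-31635=212197; balance=2510726-212197=2298529
14. interest=⌊2298529·126/10000⌋=28961; principal=243832-28961=214871; balance=2298529-214871=2083658
15. interest=⌊2083658·126/10000⌋=26254; principal=243832-26254=217578; balance=2083658-217578=1866080
16. interest=⌊1866080·126/10000⌋=23512; principal=243832-23512=220320; balance=1866080-220320=1645760
17. interest=⌊1645760·126/10000⌋=20736; principal=243832-20736=223096; balance=1645760-223096=1422664
18. interest=⌊1422664·126/10000⌋=17925; principal=243832-17925=225907; balance=1422664-225907=1196757
19. interest=⌊1196757·126/10000⌋=15079; principal=243832-15079=228753; balance=1196757-228753=968004
20. interest=⌊968004·126/10000⌋=12196; principal=243832-12196=231636; balance=968004-231636=736368
21. interest=⌊736368·126/10000⌋=9278; principal=243832-9278=234554; balance=736368-234554=501814
22. interest=⌊501814·126/10000⌋=6322; principal=243832-6322=237510; balance=501814-237510=264304
23. interest=⌊264304·126/10000⌋=3330; principal=243832-3330=240502; balance=264304-240502=23802
24. interest=⌊23802·126/10000⌋=299; principal=min(243832-299,23802)=23802; balance=23802-23802=0

1 61239 182593 4677659
2 58938 184894 4492765
3 56608 187224 4305541
4 54249 189583 4115958
5 51861 191971 3923987
6 49442 194390 3729597
7 46992 196840 3532757
8 44512 199320 3333437
9 42001 201831 3131606
10 39458 204374 2927232
11 36883 206949 2720283
12 34275 209557 2510726
13 31635 212197 2298529
14 28961 214871 2083658
15 26254 217578 1866080
16 23512 220320 1645760
17 20736 223096 1422664
18 17925 225907 1196757
19 15079 228753 968004
20 12196 231636 736368
21 9278 234554 501814
22 6322 237510 264304
23 3330 240502 23802
24 299 23802 0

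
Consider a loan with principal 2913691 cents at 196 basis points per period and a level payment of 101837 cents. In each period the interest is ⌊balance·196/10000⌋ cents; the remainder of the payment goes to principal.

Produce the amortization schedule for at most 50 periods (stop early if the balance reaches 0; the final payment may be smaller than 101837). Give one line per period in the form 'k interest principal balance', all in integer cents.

1. interest=⌊2913691·196/10000⌋=57108; principal=101837-57108=44729; balance=2913691-44729=2868962
2. interest=⌊2868962·196/10000⌋=56231; principal=101837-56231=45606; balance=2868962-45606=2823356
3. interest=⌊2823356·196/10000⌋=55337; principal=101837-55337=46500; balance=2823356-46500=2776856
4. interest=⌊2776856·196/10000⌋=54426; principal=101837-54426=47411; balance=2776856-47411=2729445
5. interest=⌊2729445·196/10000⌋=53497; principal=101837-53497=48340; balance=2729445-48340=2681105
6. interest=⌊2681105·196/10000⌋=52549; principal=101837-52549=49288; balance=2681105-49288=2631817
7. interest=⌊2631817·196/10000⌋=51583; principal=101837-51583=50254; balance=2631817-50254=2581563
8. interest=⌊2581563·196/10000⌋=50598; principal=101837-50598=51239; balance=2581563-51239=2530324
9. interest=⌊2530324·196/10000⌋=49594; principal=101837-49594=52243; balance=2530324-52243=2478081
10. interest=⌊2478081·196/10000⌋=48570; principal=101837-48570=53267; balance=2478081-53267=2424814
11. interest=⌊2424814·196/10000⌋=47526; principal=101837-47526=54311; balance=2424814-54311=2370503
12. interest=⌊2370503·196/10000⌋=46461; principal=101837-46461=55376; balance=2370503-55376=2315127
13. interest=⌊2315127·196/10000⌋=45376; principal=101837-45376=56461; balance=2315127-56461=2258666
14. interest=⌊2258666·196/10000⌋=44269; principal=101837-44269=57568; balance=2258666-57568=2201098
15. interest=⌊2201098·196/10000⌋=43141; principal=101837-43141=58696; balance=2201098-58696=2142402
16. interest=⌊2142402·196/10000⌋=41991; principal=101837-41991=59846; balance=2142402-59846=2082556
17. interest=⌊2082556·196/10000⌋=40818; principal=101837-40818=61019; balance=2082556-61019=2021537
18. interest=⌊2021537·196/10000⌋=39622; principal=101837-39622=62215; balance=2021537-62215=1959322
19. interest=⌊1959322·196/10000⌋=38402; principal=101837-38402=63435; balance=1959322-63435=1895887
20. interest=⌊1895887·196/10000⌋=37159; principal=101837-37159=64678; balance=1895887-64678=1831209
21. interest=⌊1831209·196/10000⌋=35891; principal=101837-35891=65946; balance=1831209-65946=1765263
22. interest=⌊1765263·196/10000⌋=34599; principal=101837-34599=67238; balance=1765263-67238=1698025
23. interest=⌊1698025·196/10000⌋=33281; principal=101837-33281=68556; balance=1698025-68556=1629469
24. interest=⌊1629469·196/10000⌋=31937; principal=101837-31937=69900; balance=1629469-69900=1559569
25. interest=⌊1559569·196/10000⌋=30567; principal=101837-30567=71270; balance=1559569-71270=1488299
26. interest=⌊1488299·196/10000⌋=29170; principal=101837-29170=72667; balance=1488299-72667=1415632
27. interest=⌊1415632·196/10000⌋=27746; principal=101837-27746=74091; balance=1415632-74091=1341541
28. interest=⌊1341541·196/10000⌋=26294; principal=101837-26294=75543; balance=1341541-75543=1265998
29. interest=⌊1265998·196/10000⌋=24813; principal=101837-24813=77024; balance=1265998-77024=1188974
30. interest=⌊1188974·196/10000⌋=23303; principal=101837-23303=78534; balance=1188974-78534=1110440
31. interest=⌊1110440·196/10000⌋=21764; principal=101837-21764=80073; balance=1110440-80073=1030367
32. interest=⌊1030367·196/10000⌋=20195; principal=101837-20195=81642; balance=1030367-81642=948725
33. interest=⌊948725·196/10000⌋=18595; principal=101837-18595=83242; balance=948725-83242=865483
34. interest=⌊865483·196/10000⌋=16963; principal=101837-16963=84874; balance=865483-84874=780609
35. interest=⌊780609·196/10000⌋=15299; principal=101837-15299=86538; balance=780609-86538=694071
36. interest=⌊694071·196/10000⌋=13603; principal=101837-13603=88234; balance=694071-88234=605837
37. interest=⌊605837·196/10000⌋=11874; principal=101837-11874=89963; balance=605837-89963=515874
38. interest=⌊515874·196/10000⌋=10111; principal=101837-10111=91726; balance=515874-91726=424148
39. interest=⌊424148·196/10000⌋=8313; principal=101837-8313=93524; balance=424148-93524=330624
40. interest=⌊330624·196/10000⌋=6480; principal=101837-6480=95357; balance=330624-95357=235267
41. interest=⌊235267·196/10000⌋=4611; principal=101837-4611=97226; balance=235267-97226=138041
42. interest=⌊138041·196/10000⌋=2705; principal=101837-2705=99132; balance=138041-99132=38909
43. interest=⌊38909·196/10000⌋=762; principal=min(101837-762,38909)=38909; balance=38909-38909=0

1 57108 44729 2868962
2 56231 45606 2823356
3 55337 46500 2776856
4 54426 47411 2729445
5 53497 48340 2681105
6 52549 49288 2631817
7 51583 50254 2581563
8 50598 51239 2530324
9 49594 52243 2478081
10 48570 53267 2424814
11 47526 54311 2370503
12 46461 55376 2315127
13 45376 56461 2258666
14 44269 57568 2201098
15 43141 58696 2142402
16 41991 59846 2082556
17 40818 61019 2021537
18 39622 62215 1959322
19 38402 63435 1895887
20 37159 64678 1831209
21 35891 65946 1765263
22 34599 67238 1698025
23 33281 68556 1629469
24 31937 69900 1559569
25 30567 71270 1488299
26 29170 72667 1415632
27 27746 74091 1341541
28 26294 75543 1265998
29 24813 77024 1188974
30 23303 78534 1110440
31 21764 80073 1030367
32 20195 81642 948725
33 18595 83242 865483
34 16963 84874 780609
35 15299 86538 694071
36 13603 88234 605837
37 11874 89963 515874
38 10111 91726 424148
39 8313 93524 330624
40 6480 95357 235267
41 4611 97226 138041
42 2705 99132 38909
43 762 38909 0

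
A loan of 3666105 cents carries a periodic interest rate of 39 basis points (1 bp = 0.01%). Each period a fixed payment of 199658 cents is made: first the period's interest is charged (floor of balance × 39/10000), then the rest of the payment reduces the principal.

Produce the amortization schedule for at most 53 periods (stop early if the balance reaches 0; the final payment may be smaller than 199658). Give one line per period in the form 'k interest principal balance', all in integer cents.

1. interest=⌊3666105·39/10000⌋=14297; principal=199658-14297=185361; balance=3666105-185361=3480744
2. interest=⌊3480744·39/10000⌋=13574; principal=199658-13574=186084; balance=3480744-186084=3294660
3. interest=⌊3294660·39/10000⌋=12849; principal=199658-12849=186809; balance=3294660-186809=3107851
4. interest=⌊3107851·39/10000⌋=12120; principal=199658-12120=187538; balance=3107851-187538=2920313
5. interest=⌊2920313·39/10000⌋=11389; principal=199658-11389=188269; balance=2920313-188269=2732044
6. interest=⌊2732044·39/10000⌋=10654; principal=199658-10654=189004; balance=2732044-189004=2543040
7. interest=⌊2543040·39/10000⌋=9917; principal=199658-9917=189741; balance=2543040-189741=2353299
8. interest=⌊2353299·39/10000⌋=9177; principal=199658-9177=190481; balance=2353299-190481=2162818
9. interest=⌊2162818·39/10000⌋=8434; principal=199658-8434=191224; balance=2162818-191224=1971594
10. interest=⌊1971594·39/10000⌋=7689; principal=199658-7689=191969; balance=1971594-191969=1779625
11. interest=⌊1779625·39/10000⌋=6940; principal=199658-6940=192718; balance=1779625-192718=1586907
12. interest=⌊1586907·39/10000⌋=6188; principal=199658-6188=193470; balance=1586907-193470=1393437
13. interest=⌊1393437·39/10000⌋=5434; principal=199658-5434=194224; balance=1393437-194224=1199213
14. interest=⌊1199213·39/10000⌋=4676; principal=199658-4676=194982; balance=1199213-194982=1004231
15. interest=⌊1004231·39/10000⌋=3916; principal=199658-3916=195742; balance=1004231-195742=808489
16. interest=⌊808489·39/10000⌋=3153; principal=199658-3153=196505; balance=808489-196505=611984
17. interest=⌊611984·39/10000⌋=2386; principal=199658-2386=197272; balance=611984-197272=414712
18. interest=⌊414712·39/10000⌋=1617; principal=199658-1617=198041; balance=414712-198041=216671
19. interest=⌊216671·39/10000⌋=845; principal=199658-845=198813; balance=216671-198813=17858
20. interest=⌊17858·39/10000⌋=69; principal=min(199658-69,17858)=17858; balance=17858-17858=0

1 14297 185361 3480744
2 13574 186084 3294660
3 12849 186809 3107851
4 12120 187538 2920313
5 11389 188269 2732044
6 10654 189004 2543040
7 9917 189741 2353299
8 9177 190481 2162818
9 8434 191224 1971594
10 7689 191969 1779625
11 6940 192718 1586907
12 6188 193470 1393437
13 5434 194224 1199213
14 4676 194982 1004231
15 3916 195742 808489
16 3153 196505 611984
17 2386 197272 414712
18 1617 198041 216671
19 845 198813 17858
20 69 17858 0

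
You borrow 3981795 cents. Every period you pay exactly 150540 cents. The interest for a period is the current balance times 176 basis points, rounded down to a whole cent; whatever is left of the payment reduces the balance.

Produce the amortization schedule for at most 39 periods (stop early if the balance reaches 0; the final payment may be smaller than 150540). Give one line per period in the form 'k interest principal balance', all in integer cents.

1 70079 80461 3901334
2 68663 81877 3819457
3 67222 83318 3736139
4 65756 84784 3651355
5 64263 86277 3565078
6 62745 87795 3477283
7 61200 89340 3387943
8 59627 90913 3297030
9 58027 92513 3204517
10 56399 94141 3110376
11 54742 95798 3014578
12 53056 97484 2917094
13 51340 99200 2817894
14 49594 100946 2716948
15 47818 102722 2614226
16 46010 104530 2509696
17 44170 106370 2403326
18 42298 108242 2295084
19 40393 110147 2184937
20 38454 112086 2072851
21 36482 114058 1958793
22 34474 116066 1842727
23 32431 118109 1724618
24 30353 120187 1604431
25 28237 122303 1482128
26 26085 124455 1357673
27 23895 126645 1231028
28 21666 128874 1102154
29 19397 131143 971011
30 17089 133451 837560
31 14741 135799 701761
32 12350 138190 563571
33 9918 140622 422949
34 7443 143097 279852
35 4925 145615 134237
36 2362 134237 0

1. interest=⌊3981795·176/10000⌋=70079; principal=150540-70079=80461; balance=3981795-80461=3901334
2. interest=⌊3901334·176/10000⌋=68663; principal=150540-68663=81877; balance=3901334-81877=3819457
3. interest=⌊3819457·176/10000⌋=67222; principal=150540-67222=83318; balance=3819457-83318=3736139
4. interest=⌊3736139·176/10000⌋=65756; principal=150540-65756=84784; balance=3736139-84784=3651355
5. interest=⌊3651355·176/10000⌋=64263; principal=150540-64263=86277; balance=3651355-86277=3565078
6. interest=⌊3565078·176/10000⌋=62745; principal=150540-62745=87795; balance=3565078-87795=3477283
7. interest=⌊3477283·176/10000⌋=61200; principal=150540-61200=89340; balance=3477283-89340=3387943
8. interest=⌊3387943·176/10000⌋=59627; principal=150540-59627=90913; balance=3387943-90913=3297030
9. interest=⌊3297030·176/10000⌋=58027; principal=150540-58027=92513; balance=3297030-92513=3204517
10. interest=⌊3204517·176/10000⌋=56399; principal=150540-56399=94141; balance=3204517-94141=3110376
11. interest=⌊3110376·176/10000⌋=54742; principal=150540-54742=95798; balance=3110376-95798=3014578
12. interest=⌊3014578·176/10000⌋=53056; principal=150540-53056=97484; balance=3014578-97484=2917094
13. interest=⌊2917094·176/10000⌋=51340; principal=150540-51340=99200; balance=2917094-99200=2817894
14. interest=⌊2817894·176/10000⌋=49594; principal=150540-49594=100946; balance=2817894-100946=2716948
15. interest=⌊2716948·176/10000⌋=47818; principal=150540-47818=102722; balance=2716948-102722=2614226
16. interest=⌊2614226·176/10000⌋=46010; principal=150540-46010=104530; balance=2614226-104530=2509696
17. interest=⌊2509696·176/10000⌋=44170; principal=150540-44170=106370; balance=2509696-106370=2403326
18. interest=⌊2403326·176/10000⌋=42298; principal=150540-42298=108242; balance=2403326-108242=2295084
19. interest=⌊2295084·176/10000⌋=40393; principal=150540-40393=110147; balance=2295084-110147=2184937
20. interest=⌊2184937·176/10000⌋=38454; principal=150540-38454=112086; balance=2184937-112086=2072851
21. interest=⌊2072851·176/10000⌋=36482; principal=150540-36482=114058; balance=2072851-114058=1958793
22. interest=⌊1958793·176/10000⌋=34474; principal=150540-34474=116066; balance=1958793-116066=1842727
23. interest=⌊1842727·176/10000⌋=32431; principal=150540-32431=118109; balance=1842727-118109=1724618
24. interest=⌊1724618·176/10000⌋=30353; principal=150540-30353=120187; balance=1724618-120187=1604431
25. interest=⌊1604431·176/10000⌋=28237; principal=150540-28237=122303; balance=1604431-122303=1482128
26. interest=⌊1482128·176/10000⌋=26085; principal=150540-26085=124455; balance=1482128-124455=1357673
27. interest=⌊1357673·176/10000⌋=23895; principal=150540-23895=126645; balance=1357673-126645=1231028
28. interest=⌊1231028·176/10000⌋=21666; principal=150540-21666=128874; balance=1231028-128874=1102154
29. interest=⌊1102154·176/10000⌋=19397; principal=150540-19397=131143; balance=1102154-131143=971011
30. interest=⌊971011·176/10000⌋=17089; principal=150540-17089=133451; balance=971011-133451=837560
31. interest=⌊837560·176/10000⌋=14741; principal=150540-14741=135799; balance=837560-135799=701761
32. interest=⌊701761·176/10000⌋=12350; principal=150540-12350=138190; balance=701761-138190=563571
33. interest=⌊563571·176/10000⌋=9918; principal=150540-9918=140622; balance=563571-140622=422949
34. interest=⌊422949·176/10000⌋=7443; principal=150540-7443=143097; balance=422949-143097=279852
35. interest=⌊279852·176/10000⌋=4925; principal=150540-4925=145615; balance=279852-145615=134237
36. interest=⌊134237·176/10000⌋=2362; principal=min(150540-2362,134237)=134237; balance=134237-134237=0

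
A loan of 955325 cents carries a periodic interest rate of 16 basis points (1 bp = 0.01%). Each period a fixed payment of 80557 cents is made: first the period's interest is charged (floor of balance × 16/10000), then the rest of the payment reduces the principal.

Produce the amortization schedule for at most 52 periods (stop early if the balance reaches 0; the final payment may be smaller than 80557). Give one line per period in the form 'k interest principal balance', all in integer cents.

1 1528 79029 876296
2 1402 79155 797141
3 1275 79282 717859
4 1148 79409 638450
5 1021 79536 558914
6 894 79663 479251
7 766 79791 399460
8 639 79918 319542
9 511 80046 239496
10 383 80174 159322
11 254 80303 79019
12 126 79019 0

1. interest=⌊955325·16/10000⌋=1528; principal=80557-1528=79029; balance=955325-79029=876296
2. interest=⌊876296·16/10000⌋=1402; principal=80557-1402=79155; balance=876296-79155=797141
3. interest=⌊797141·16/10000⌋=1275; principal=80557-1275=79282; balance=797141-79282=717859
4. interest=⌊717859·16/10000⌋=1148; principal=80557-1148=79409; balance=717859-79409=638450
5. interest=⌊638450·16/10000⌋=1021; principal=80557-1021=79536; balance=638450-79536=558914
6. interest=⌊558914·16/10000⌋=894; principal=80557-894=79663; balance=558914-79663=479251
7. interest=⌊479251·16/10000⌋=766; principal=80557-766=79791; balance=479251-79791=399460
8. interest=⌊399460·16/10000⌋=639; principal=80557-639=79918; balance=399460-79918=319542
9. interest=⌊319542·16/10000⌋=511; principal=80557-511=80046; balance=319542-80046=239496
10. interest=⌊239496·16/10000⌋=383; principal=80557-383=80174; balance=239496-80174=159322
11. interest=⌊159322·16/10000⌋=254; principal=80557-254=80303; balance=159322-80303=79019
12. interest=⌊79019·16/10000⌋=126; principal=min(80557-126,79019)=79019; balance=79019-79019=0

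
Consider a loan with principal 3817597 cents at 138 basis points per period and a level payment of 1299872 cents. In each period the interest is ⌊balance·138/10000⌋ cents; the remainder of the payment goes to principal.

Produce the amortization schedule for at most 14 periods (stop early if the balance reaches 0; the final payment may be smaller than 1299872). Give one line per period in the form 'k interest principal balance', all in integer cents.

1. interest=⌊3817597·138/10000⌋=52682; principal=1299872-52682=1247190; balance=3817597-1247190=2570407
2. interest=⌊2570407·138/10000⌋=35471; principal=1299872-35471=1264401; balance=2570407-1264401=1306006
3. interest=⌊1306006·138/10000⌋=18022; principal=1299872-18022=1281850; balance=1306006-1281850=24156
4. interest=⌊24156·138/10000⌋=333; principal=min(1299872-333,24156)=24156; balance=24156-24156=0

1 52682 1247190 2570407
2 35471 1264401 1306006
3 18022 1281850 24156
4 333 24156 0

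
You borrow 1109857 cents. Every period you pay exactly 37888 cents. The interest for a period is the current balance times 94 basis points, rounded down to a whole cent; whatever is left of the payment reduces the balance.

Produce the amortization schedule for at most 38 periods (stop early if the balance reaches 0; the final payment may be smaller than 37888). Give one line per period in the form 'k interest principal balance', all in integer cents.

1. interest=⌊1109857·94/10000⌋=10432; principal=37888-10432=27456; balance=1109857-27456=1082401
2. interest=⌊1082401·94/10000⌋=10174; principal=37888-10174=27714; balance=1082401-27714=1054687
3. interest=⌊1054687·94/10000⌋=9914; principal=37888-9914=27974; balance=1054687-27974=1026713
4. interest=⌊1026713·94/10000⌋=9651; principal=37888-9651=28237; balance=1026713-28237=998476
5. interest=⌊998476·94/10000⌋=9385; principal=37888-9385=28503; balance=998476-28503=969973
6. interest=⌊969973·94/10000⌋=9117; principal=37888-9117=28771; balance=969973-28771=941202
7. interest=⌊941202·94/10000⌋=8847; principal=37888-8847=29041; balance=941202-29041=912161
8. interest=⌊912161·94/10000⌋=8574; principal=37888-8574=29314; balance=912161-29314=882847
9. interest=⌊882847·94/10000⌋=8298; principal=37888-8298=29590; balance=882847-29590=853257
10. interest=⌊853257·94/10000⌋=8020; principal=37888-8020=29868; balance=853257-29868=823389
11. interest=⌊823389·94/10000⌋=7739; principal=37888-7739=30149; balance=823389-30149=793240
12. interest=⌊793240·94/10000⌋=7456; principal=37888-7456=30432; balance=793240-30432=762808
13. interest=⌊762808·94/10000⌋=7170; principal=37888-7170=30718; balance=762808-30718=732090
14. interest=⌊732090·94/10000⌋=6881; principal=37888-6881=31007; balance=732090-31007=701083
15. interest=⌊701083·94/10000⌋=6590; principal=37888-6590=31298; balance=701083-31298=669785
16. interest=⌊669785·94/10000⌋=6295; principal=37888-6295=31593; balance=669785-31593=638192
17. interest=⌊638192·94/10000⌋=5999; principal=37888-5999=31889; balance=638192-31889=606303
18. interest=⌊606303·94/10000⌋=5699; principal=37888-5699=32189; balance=606303-32189=574114
19. interest=⌊574114·94/10000⌋=5396; principal=37888-5396=32492; balance=574114-32492=541622
20. interest=⌊541622·94/10000⌋=5091; principal=37888-5091=32797; balance=541622-32797=508825
21. interest=⌊508825·94/10000⌋=4782; principal=37888-4782=33106; balance=508825-33106=475719
22. interest=⌊475719·94/10000⌋=4471; principal=37888-4471=33417; balance=475719-33417=442302
23. interest=⌊442302·94/10000⌋=4157; principal=37888-4157=33731; balance=442302-33731=408571
24. interest=⌊408571·94/10000⌋=3840; principal=37888-3840=34048; balance=408571-34048=374523
25. interest=⌊374523·94/10000⌋=3520; principal=37888-3520=34368; balance=374523-34368=340155
26. interest=⌊340155·94/10000⌋=3197; principal=37888-3197=34691; balance=340155-34691=305464
27. interest=⌊305464·94/10000⌋=2871; principal=37888-2871=35017; balance=305464-35017=270447
28. interest=⌊270447·94/10000⌋=2542; principal=37888-2542=35346; balance=270447-35346=235101
29. interest=⌊235101·94/10000⌋=2209; principal=37888-2209=35679; balance=235101-35679=199422
30. interest=⌊199422·94/10000⌋=1874; principal=37888-1874=36014; balance=199422-36014=163408
31. interest=⌊163408·94/10000⌋=1536; principal=37888-1536=36352; balance=163408-36352=127056
32. interest=⌊127056·94/10000⌋=1194; principal=37888-1194=36694; balance=127056-36694=90362
33. interest=⌊90362·94/10000⌋=849; principal=37888-849=37039; balance=90362-37039=53323
34. interest=⌊53323·94/10000⌋=501; principal=37888-501=37387; balance=53323-37387=15936
35. interest=⌊15936·94/10000⌋=149; principal=min(37888-149,15936)=15936; balance=15936-15936=0

1 10432 27456 1082401
2 10174 27714 1054687
3 9914 27974 1026713
4 9651 28237 998476
5 9385 28503 969973
6 9117 28771 941202
7 8847 29041 912161
8 8574 29314 882847
9 8298 29590 853257
10 8020 29868 823389
11 7739 30149 793240
12 7456 30432 762808
13 7170 30718 732090
14 6881 31007 701083
15 6590 31298 669785
16 6295 31593 638192
17 5999 31889 606303
18 5699 32189 574114
19 5396 32492 541622
20 5091 32797 508825
21 4782 33106 475719
22 4471 33417 442302
23 4157 33731 408571
24 3840 34048 374523
25 3520 34368 340155
26 3197 34691 305464
27 2871 35017 270447
28 2542 35346 235101
29 2209 35679 199422
30 1874 36014 163408
31 1536 36352 127056
32 1194 36694 90362
33 849 37039 53323
34 501 37387 15936
35 149 15936 0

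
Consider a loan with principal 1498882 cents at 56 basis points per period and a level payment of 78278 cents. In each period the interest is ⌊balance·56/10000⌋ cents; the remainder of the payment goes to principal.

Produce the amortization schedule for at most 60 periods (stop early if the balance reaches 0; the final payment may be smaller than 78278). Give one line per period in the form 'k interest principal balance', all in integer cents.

1. interest=⌊1498882·56/10000⌋=8393; principal=78278-8393=69885; balance=1498882-69885=1428997
2. interest=⌊1428997·56/10000⌋=8002; principal=78278-8002=70276; balance=1428997-70276=1358721
3. interest=⌊1358721·56/10000⌋=7608; principal=78278-7608=70670; balance=1358721-70670=1288051
4. interest=⌊1288051·56/10000⌋=7213; principal=78278-7213=71065; balance=1288051-71065=1216986
5. interest=⌊1216986·56/10000⌋=6815; principal=78278-6815=71463; balance=1216986-71463=1145523
6. interest=⌊1145523·56/10000⌋=6414; principal=78278-6414=71864; balance=1145523-71864=1073659
7. interest=⌊1073659·56/10000⌋=6012; principal=78278-6012=72266; balance=1073659-72266=1001393
8. interest=⌊1001393·56/10000⌋=5607; principal=78278-5607=72671; balance=1001393-72671=928722
9. interest=⌊928722·56/10000⌋=5200; principal=78278-5200=73078; balance=928722-73078=855644
10. interest=⌊855644·56/10000⌋=4791; principal=78278-4791=73487; balance=855644-73487=782157
11. interest=⌊782157·56/10000⌋=4380; principal=78278-4380=73898; balance=782157-73898=708259
12. interest=⌊708259·56/10000⌋=3966; principal=78278-3966=74312; balance=708259-74312=633947
13. interest=⌊633947·56/10000⌋=3550; principal=78278-3550=74728; balance=633947-74728=559219
14. interest=⌊559219·56/10000⌋=3131; principal=78278-3131=75147; balance=559219-75147=484072
15. interest=⌊484072·56/10000⌋=2710; principal=78278-2710=75568; balance=484072-75568=408504
16. interest=⌊408504·56/10000⌋=2287; principal=78278-2287=75991; balance=408504-75991=332513
17. interest=⌊332513·56/10000⌋=1862; principal=78278-1862=76416; balance=332513-76416=256097
18. interest=⌊256097·56/10000⌋=1434; principal=78278-1434=76844; balance=256097-76844=179253
19. interest=⌊179253·56/10000⌋=1003; principal=78278-1003=77275; balance=179253-77275=101978
20. interest=⌊101978·56/10000⌋=571; principal=78278-571=77707; balance=101978-77707=24271
21. interest=⌊24271·56/10000⌋=135; principal=min(78278-135,24271)=24271; balance=24271-24271=0

1 8393 69885 1428997
2 8002 70276 1358721
3 7608 70670 1288051
4 7213 71065 1216986
5 6815 71463 1145523
6 6414 71864 1073659
7 6012 72266 1001393
8 5607 72671 928722
9 5200 73078 855644
10 4791 73487 782157
11 4380 73898 708259
12 3966 74312 633947
13 3550 74728 559219
14 3131 75147 484072
15 2710 75568 408504
16 2287 75991 332513
17 1862 76416 256097
18 1434 76844 179253
19 1003 77275 101978
20 571 77707 24271
21 135 24271 0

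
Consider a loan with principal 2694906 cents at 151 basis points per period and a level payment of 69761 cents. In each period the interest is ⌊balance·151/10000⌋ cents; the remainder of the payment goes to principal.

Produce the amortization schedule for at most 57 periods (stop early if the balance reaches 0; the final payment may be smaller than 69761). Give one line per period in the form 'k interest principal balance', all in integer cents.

1. interest=⌊2694906·151/10000⌋=40693; principal=69761-40693=29068; balance=2694906-29068=2665838
2. interest=⌊2665838·151/10000⌋=40254; principal=69761-40254=29507; balance=2665838-29507=2636331
3. interest=⌊2636331·151/10000⌋=39808; principal=69761-39808=29953; balance=2636331-29953=2606378
4. interest=⌊2606378·151/10000⌋=39356; principal=69761-39356=30405; balance=2606378-30405=2575973
5. interest=⌊2575973·151/10000⌋=38897; principal=69761-38897=30864; balance=2575973-30864=2545109
6. interest=⌊2545109·151/10000⌋=38431; principal=69761-38431=31330; balance=2545109-31330=2513779
7. interest=⌊2513779·151/10000⌋=37958; principal=69761-37958=31803; balance=2513779-31803=2481976
8. interest=⌊2481976·151/10000⌋=37477; principal=69761-37477=32284; balance=2481976-32284=2449692
9. interest=⌊2449692·151/10000⌋=36990; principal=69761-36990=32771; balance=2449692-32771=2416921
10. interest=⌊2416921·151/10000⌋=36495; principal=69761-36495=33266; balance=2416921-33266=2383655
11. interest=⌊2383655·151/10000⌋=35993; principal=69761-35993=33768; balance=2383655-33768=2349887
12. interest=⌊2349887·151/10000⌋=35483; principal=69761-35483=34278; balance=2349887-34278=2315609
13. interest=⌊2315609·151/10000⌋=34965; principal=69761-34965=34796; balance=2315609-34796=2280813
14. interest=⌊2280813·151/10000⌋=34440; principal=69761-34440=35321; balance=2280813-35321=2245492
15. interest=⌊2245492·151/10000⌋=33906; principal=69761-33906=35855; balance=2245492-35855=2209637
16. interest=⌊2209637·151/10000⌋=33365; principal=69761-33365=36396; balance=2209637-36396=2173241
17. interest=⌊2173241·151/10000⌋=32815; principal=69761-32815=36946; balance=2173241-36946=2136295
18. interest=⌊2136295·151/10000⌋=32258; principal=69761-32258=37503; balance=2136295-37503=2098792
19. interest=⌊2098792·151/10000⌋=31691; principal=69761-31691=38070; balance=2098792-38070=2060722
20. interest=⌊2060722·151/10000⌋=31116; principal=69761-31116=38645; balance=2060722-38645=2022077
21. interest=⌊2022077·151/10000⌋=30533; principal=69761-30533=39228; balance=2022077-39228=1982849
22. interest=⌊1982849·151/10000⌋=29941; principal=69761-29941=39820; balance=1982849-39820=1943029
23. interest=⌊1943029·151/10000⌋=29339; principal=69761-29339=40422; balance=1943029-40422=1902607
24. interest=⌊1902607·151/10000⌋=28729; principal=69761-28729=41032; balance=1902607-41032=1861575
25. interest=⌊1861575·151/10000⌋=28109; principal=69761-28109=41652; balance=1861575-41652=1819923
26. interest=⌊1819923·151/10000⌋=27480; principal=69761-27480=42281; balance=1819923-42281=1777642
27. interest=⌊1777642·151/10000⌋=26842; principal=69761-26842=42919; balance=1777642-42919=1734723
28. interest=⌊1734723·151/10000⌋=26194; principal=69761-26194=43567; balance=1734723-43567=1691156
29. interest=⌊1691156·151/10000⌋=25536; principal=69761-25536=44225; balance=1691156-44225=1646931
30. interest=⌊1646931·151/10000⌋=24868; principal=69761-24868=44893; balance=1646931-44893=1602038
31. interest=⌊1602038·151/10000⌋=24190; principal=69761-24190=45571; balance=1602038-45571=1556467
32. interest=⌊1556467·151/10000⌋=23502; principal=69761-23502=46259; balance=1556467-46259=1510208
33. interest=⌊1510208·151/10000⌋=22804; principal=69761-22804=46957; balance=1510208-46957=1463251
34. interest=⌊1463251·151/10000⌋=22095; principal=69761-22095=47666; balance=1463251-47666=1415585
35. interest=⌊1415585·151/10000⌋=21375; principal=69761-21375=48386; balance=1415585-48386=1367199
36. interest=⌊1367199·151/10000⌋=20644; principal=69761-20644=49117; balance=1367199-49117=1318082
37. interest=⌊1318082·151/10000⌋=19903; principal=69761-19903=49858; balance=1318082-49858=1268224
38. interest=⌊1268224·151/10000⌋=19150; principal=69761-19150=50611; balance=1268224-50611=1217613
39. interest=⌊1217613·151/10000⌋=18385; principal=69761-18385=51376; balance=1217613-51376=1166237
40. interest=⌊1166237·151/10000⌋=17610; principal=69761-17610=52151; balance=1166237-52151=1114086
41. interest=⌊1114086·151/10000⌋=16822; principal=69761-16822=52939; balance=1114086-52939=1061147
42. interest=⌊1061147·151/10000⌋=16023; principal=69761-16023=53738; balance=1061147-53738=1007409
43. interest=⌊1007409·151/10000⌋=15211; principal=69761-15211=54550; balance=1007409-54550=952859
44. interest=⌊952859·151/10000⌋=14388; principal=69761-14388=55373; balance=952859-55373=897486
45. interest=⌊897486·151/10000⌋=13552; principal=69761-13552=56209; balance=897486-56209=841277
46. interest=⌊841277·151/10000⌋=12703; principal=69761-12703=57058; balance=841277-57058=784219
47. interest=⌊784219·151/10000⌋=11841; principal=69761-11841=57920; balance=784219-57920=726299
48. interest=⌊726299·151/10000⌋=10967; principal=69761-10967=58794; balance=726299-58794=667505
49. interest=⌊667505·151/10000⌋=10079; principal=69761-10079=59682; balance=667505-59682=607823
50. interest=⌊607823·151/10000⌋=9178; principal=69761-9178=60583; balance=607823-60583=547240
51. interest=⌊547240·151/10000⌋=8263; principal=69761-8263=61498; balance=547240-61498=485742
52. interest=⌊485742·151/10000⌋=7334; principal=69761-7334=62427; balance=485742-62427=423315
53. interest=⌊423315·151/10000⌋=6392; principal=69761-6392=63369; balance=423315-63369=359946
54. interest=⌊359946·151/10000⌋=5435; principal=69761-5435=64326; balance=359946-64326=295620
55. interest=⌊295620·151/10000⌋=4463; principal=69761-4463=65298; balance=295620-65298=230322
56. interest=⌊230322·151/10000⌋=3477; principal=69761-3477=66284; balance=230322-66284=164038
57. interest=⌊164038·151/10000⌋=2476; principal=69761-2476=67285; balance=164038-67285=96753

1 40693 29068 2665838
2 40254 29507 2636331
3 39808 29953 2606378
4 39356 30405 2575973
5 38897 30864 2545109
6 38431 31330 2513779
7 37958 31803 2481976
8 37477 32284 2449692
9 36990 32771 2416921
10 36495 33266 2383655
11 35993 33768 2349887
12 35483 34278 2315609
13 34965 34796 2280813
14 34440 35321 2245492
15 33906 35855 2209637
16 33365 36396 2173241
17 32815 36946 2136295
18 32258 37503 2098792
19 31691 38070 2060722
20 31116 38645 2022077
21 30533 39228 1982849
22 29941 39820 1943029
23 29339 40422 1902607
24 28729 41032 1861575
25 28109 41652 1819923
26 27480 42281 1777642
27 26842 42919 1734723
28 26194 43567 1691156
29 25536 44225 1646931
30 24868 44893 1602038
31 24190 45571 1556467
32 23502 46259 1510208
33 22804 46957 1463251
34 22095 47666 1415585
35 21375 48386 1367199
36 20644 49117 1318082
37 19903 49858 1268224
38 19150 50611 1217613
39 18385 51376 1166237
40 17610 52151 1114086
41 16822 52939 1061147
42 16023 53738 1007409
43 15211 54550 952859
44 14388 55373 897486
45 13552 56209 841277
46 12703 57058 784219
47 11841 57920 726299
48 10967 58794 667505
49 10079 59682 607823
50 9178 60583 547240
51 8263 61498 485742
52 7334 62427 423315
53 6392 63369 359946
54 5435 64326 295620
55 4463 65298 230322
56 3477 66284 164038
57 2476 67285 96753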